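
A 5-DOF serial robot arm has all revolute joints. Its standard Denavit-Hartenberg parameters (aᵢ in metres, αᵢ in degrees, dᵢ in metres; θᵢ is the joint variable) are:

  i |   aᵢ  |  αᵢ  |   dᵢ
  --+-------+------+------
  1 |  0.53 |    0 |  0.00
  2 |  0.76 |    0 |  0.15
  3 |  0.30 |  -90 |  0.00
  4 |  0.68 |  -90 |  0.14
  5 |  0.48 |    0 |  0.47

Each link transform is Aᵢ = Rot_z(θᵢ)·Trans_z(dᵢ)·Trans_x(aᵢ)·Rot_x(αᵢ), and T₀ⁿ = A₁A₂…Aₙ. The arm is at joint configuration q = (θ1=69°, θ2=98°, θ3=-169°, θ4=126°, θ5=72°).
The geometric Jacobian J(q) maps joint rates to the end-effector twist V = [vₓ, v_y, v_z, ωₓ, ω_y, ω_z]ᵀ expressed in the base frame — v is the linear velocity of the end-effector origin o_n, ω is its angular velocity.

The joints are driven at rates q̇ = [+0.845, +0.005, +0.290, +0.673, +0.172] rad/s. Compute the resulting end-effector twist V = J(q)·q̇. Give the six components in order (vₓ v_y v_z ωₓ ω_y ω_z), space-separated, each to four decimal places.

o_n = [-1.1284, 0.3692, -0.2439]
J₁: ẑ×o_n = [-0.3692, -1.1284, 0.0000], ω = ẑ
J2: z=[0.0000, 0.0000, 1.0000] o=[0.1899, 0.4948, 0.0000] → [0.1256, -1.3183, 0.0000, 0.0000, 0.0000, 1.0000]
J3: z=[0.0000, 0.0000, 1.0000] o=[-0.5506, 0.6658, 0.1500] → [0.2965, -0.5778, 0.0000, 0.0000, 0.0000, 1.0000]
J4: z=[0.0349, 0.9994, 0.0000] o=[-0.2508, 0.6553, 0.1500] → [-0.3936, 0.0137, 0.8671, 0.0349, 0.9994, 0.0000]
J5: z=[-0.8085, 0.0282, 0.5878] o=[-0.6453, 0.8092, -0.4001] → [0.2630, -0.1576, 0.3693, -0.8085, 0.0282, 0.5878]
V = J·q̇ = [-0.4451, -1.1455, 0.6471, -0.1156, 0.6774, 1.2411]

-0.4451 -1.1455 0.6471 -0.1156 0.6774 1.2411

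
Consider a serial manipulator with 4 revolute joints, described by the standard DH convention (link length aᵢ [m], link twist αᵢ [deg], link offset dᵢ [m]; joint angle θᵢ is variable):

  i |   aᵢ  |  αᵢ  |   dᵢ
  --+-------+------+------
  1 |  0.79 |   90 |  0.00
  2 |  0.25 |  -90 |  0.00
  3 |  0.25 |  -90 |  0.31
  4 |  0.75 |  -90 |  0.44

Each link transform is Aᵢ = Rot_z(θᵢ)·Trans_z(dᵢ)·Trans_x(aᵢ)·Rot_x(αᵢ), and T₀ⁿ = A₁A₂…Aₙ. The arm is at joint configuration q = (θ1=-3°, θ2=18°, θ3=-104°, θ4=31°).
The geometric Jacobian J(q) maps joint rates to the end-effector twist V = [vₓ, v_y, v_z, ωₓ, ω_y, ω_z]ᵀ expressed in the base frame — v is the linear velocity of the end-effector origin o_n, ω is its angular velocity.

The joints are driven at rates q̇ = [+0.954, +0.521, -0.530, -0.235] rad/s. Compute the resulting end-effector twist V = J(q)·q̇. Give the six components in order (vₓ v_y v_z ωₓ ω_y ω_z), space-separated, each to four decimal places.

0.3853 0.9756 0.2182 -0.0773 -0.4607 0.3795

o_n = [1.1993, -1.0370, 0.0699]
J₁: ẑ×o_n = [1.0370, 1.1993, -0.0000], ω = ẑ
J2: z=[-0.0523, -0.9986, 0.0000] o=[0.7889, -0.0413, 0.0000] → [-0.0698, 0.0037, 0.4619, -0.0523, -0.9986, 0.0000]
J3: z=[-0.3086, 0.0162, 0.9511] o=[1.0264, -0.0538, 0.0773] → [0.9350, 0.1622, 0.3006, -0.3086, 0.0162, 0.9511]
J4: z=[0.9089, -0.2899, 0.2998] o=[0.8606, -0.2880, 0.3534] → [0.3068, 0.3592, -0.5825, 0.9089, -0.2899, 0.2998]
V = J·q̇ = [0.3853, 0.9756, 0.2182, -0.0773, -0.4607, 0.3795]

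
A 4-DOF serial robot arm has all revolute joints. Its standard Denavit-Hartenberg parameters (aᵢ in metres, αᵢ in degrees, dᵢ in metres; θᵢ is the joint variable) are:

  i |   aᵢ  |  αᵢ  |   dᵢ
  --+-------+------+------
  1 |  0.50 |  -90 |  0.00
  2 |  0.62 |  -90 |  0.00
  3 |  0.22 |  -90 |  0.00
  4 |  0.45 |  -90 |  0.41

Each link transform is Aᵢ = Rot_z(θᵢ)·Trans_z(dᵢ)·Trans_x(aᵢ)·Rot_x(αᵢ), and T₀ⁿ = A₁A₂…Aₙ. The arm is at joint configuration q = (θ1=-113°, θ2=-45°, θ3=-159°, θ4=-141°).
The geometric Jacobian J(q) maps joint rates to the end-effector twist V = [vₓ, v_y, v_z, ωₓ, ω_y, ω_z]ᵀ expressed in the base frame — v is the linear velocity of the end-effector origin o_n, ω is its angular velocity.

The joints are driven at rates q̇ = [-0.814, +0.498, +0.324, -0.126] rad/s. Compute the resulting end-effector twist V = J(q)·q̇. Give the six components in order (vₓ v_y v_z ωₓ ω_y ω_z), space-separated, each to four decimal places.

-1.3042 -0.0506 -0.2807 0.2731 -0.3301 -1.0750

o_n = [-0.2094, -1.3540, 0.4277]
J₁: ẑ×o_n = [1.3540, -0.2094, 0.0000], ω = ẑ
J2: z=[0.9205, -0.3907, 0.0000] o=[-0.1954, -0.4603, 0.0000] → [-0.1671, -0.3937, -0.8282, 0.9205, -0.3907, 0.0000]
J3: z=[-0.2763, -0.6509, -0.7071] o=[-0.3667, -0.8638, 0.4384] → [-0.3396, -0.1142, 0.2378, -0.2763, -0.6509, -0.7071]
J4: z=[0.7604, -0.5980, 0.2534] o=[-0.2373, -0.7609, 0.2932] → [0.0698, -0.0952, -0.4342, 0.7604, -0.5980, 0.2534]
V = J·q̇ = [-1.3042, -0.0506, -0.2807, 0.2731, -0.3301, -1.0750]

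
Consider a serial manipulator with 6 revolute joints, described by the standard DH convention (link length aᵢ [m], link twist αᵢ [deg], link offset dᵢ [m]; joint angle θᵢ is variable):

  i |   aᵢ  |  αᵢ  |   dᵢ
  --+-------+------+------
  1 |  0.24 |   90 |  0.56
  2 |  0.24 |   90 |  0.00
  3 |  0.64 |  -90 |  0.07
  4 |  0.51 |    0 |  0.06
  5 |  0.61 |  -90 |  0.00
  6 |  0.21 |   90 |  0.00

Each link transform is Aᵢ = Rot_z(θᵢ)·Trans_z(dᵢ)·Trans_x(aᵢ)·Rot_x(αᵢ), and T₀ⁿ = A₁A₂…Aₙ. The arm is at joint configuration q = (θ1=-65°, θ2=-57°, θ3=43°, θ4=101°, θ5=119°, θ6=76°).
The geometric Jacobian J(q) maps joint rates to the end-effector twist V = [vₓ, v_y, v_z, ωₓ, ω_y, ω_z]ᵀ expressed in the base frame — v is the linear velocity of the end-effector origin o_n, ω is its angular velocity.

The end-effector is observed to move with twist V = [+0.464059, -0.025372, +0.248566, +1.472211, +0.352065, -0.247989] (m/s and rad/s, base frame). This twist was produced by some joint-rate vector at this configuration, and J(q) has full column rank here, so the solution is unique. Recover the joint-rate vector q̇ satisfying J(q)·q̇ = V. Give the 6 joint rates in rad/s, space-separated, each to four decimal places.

0.7130 -0.8640 -0.0740 -0.6080 -0.5070 0.4480

o_n = [0.2602, -0.3681, 0.2573]
J₁: ẑ×o_n = [0.3681, 0.2602, -0.0000], ω = ẑ
J2: z=[-0.9063, -0.4226, 0.0000] o=[0.1014, -0.2175, 0.5600] → [0.1279, -0.2743, 0.2036, -0.9063, -0.4226, 0.0000]
J3: z=[-0.3544, 0.7601, -0.5446] o=[0.1567, -0.3360, 0.3587] → [-0.0946, -0.0923, -0.0673, -0.3544, 0.7601, -0.5446]
J4: z=[-0.8198, 0.0276, 0.5720] o=[-0.1560, -0.6983, -0.0720] → [-0.1798, 0.5080, -0.2822, -0.8198, 0.0276, 0.5720]
J5: z=[-0.8198, 0.0276, 0.5720] o=[0.0160, -1.0140, 0.2947] → [-0.3705, 0.1090, -0.5362, -0.8198, 0.0276, 0.5720]
J6: z=[-0.5606, 0.1649, -0.8115] o=[0.0872, -0.4126, 0.3678] → [0.0179, -0.2023, -0.0535, -0.5606, 0.1649, -0.8115]
q̇ = J⁺·V = [0.7130, -0.8640, -0.0740, -0.6080, -0.5070, 0.4480]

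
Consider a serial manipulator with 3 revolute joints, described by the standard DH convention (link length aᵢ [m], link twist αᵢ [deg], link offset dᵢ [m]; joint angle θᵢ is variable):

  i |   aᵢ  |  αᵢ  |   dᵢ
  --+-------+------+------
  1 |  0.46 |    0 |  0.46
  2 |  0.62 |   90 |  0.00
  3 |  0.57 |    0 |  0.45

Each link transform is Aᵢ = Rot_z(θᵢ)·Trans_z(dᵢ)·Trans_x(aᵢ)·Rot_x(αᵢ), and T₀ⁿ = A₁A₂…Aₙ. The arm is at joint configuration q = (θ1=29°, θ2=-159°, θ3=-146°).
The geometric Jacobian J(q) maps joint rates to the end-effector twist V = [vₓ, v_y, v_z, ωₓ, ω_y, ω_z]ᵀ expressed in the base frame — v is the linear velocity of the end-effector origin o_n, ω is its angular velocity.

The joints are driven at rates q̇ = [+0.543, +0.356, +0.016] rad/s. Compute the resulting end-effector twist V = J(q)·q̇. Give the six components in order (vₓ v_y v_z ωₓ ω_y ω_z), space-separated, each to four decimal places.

o_n = [-0.0372, 0.3993, 0.1413]
J₁: ẑ×o_n = [-0.3993, -0.0372, 0.0000], ω = ẑ
J2: z=[0.0000, 0.0000, 1.0000] o=[0.4023, 0.2230, 0.4600] → [-0.1763, -0.4395, 0.0000, 0.0000, 0.0000, 1.0000]
J3: z=[-0.7660, 0.6428, 0.0000] o=[0.0038, -0.2519, 0.4600] → [-0.2049, -0.2442, -0.4726, -0.7660, 0.6428, 0.0000]
V = J·q̇ = [-0.2829, -0.1806, -0.0076, -0.0123, 0.0103, 0.8990]

-0.2829 -0.1806 -0.0076 -0.0123 0.0103 0.8990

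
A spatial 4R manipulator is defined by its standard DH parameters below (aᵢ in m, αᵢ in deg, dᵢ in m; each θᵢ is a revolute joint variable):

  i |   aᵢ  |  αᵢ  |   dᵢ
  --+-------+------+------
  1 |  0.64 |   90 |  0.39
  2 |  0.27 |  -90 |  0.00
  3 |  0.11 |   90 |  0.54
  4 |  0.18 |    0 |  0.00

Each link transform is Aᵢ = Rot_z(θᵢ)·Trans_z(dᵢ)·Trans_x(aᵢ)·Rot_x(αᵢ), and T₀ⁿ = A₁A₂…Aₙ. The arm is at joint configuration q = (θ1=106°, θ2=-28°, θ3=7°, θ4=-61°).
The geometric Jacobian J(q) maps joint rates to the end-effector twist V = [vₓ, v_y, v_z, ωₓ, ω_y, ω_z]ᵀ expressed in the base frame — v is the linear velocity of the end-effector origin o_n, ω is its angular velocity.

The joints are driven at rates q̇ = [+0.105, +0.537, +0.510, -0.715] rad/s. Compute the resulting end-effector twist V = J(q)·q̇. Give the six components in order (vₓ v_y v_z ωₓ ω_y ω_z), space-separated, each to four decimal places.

o_n = [-0.3624, 1.1766, 0.5091]
J₁: ẑ×o_n = [-1.1766, -0.3624, 0.0000], ω = ẑ
J2: z=[0.9613, 0.2756, 0.0000] o=[-0.1764, 0.6152, 0.3900] → [0.0328, -0.1145, 0.5909, 0.9613, 0.2756, 0.0000]
J3: z=[-0.1294, 0.4513, 0.8829] o=[-0.2421, 0.8444, 0.2632] → [-0.1824, -0.0744, 0.0113, -0.1294, 0.4513, 0.8829]
J4: z=[0.9244, 0.3770, -0.0572] o=[-0.3515, 1.1770, 0.6888] → [-0.0678, 0.1667, 0.0037, 0.9244, 0.3770, -0.0572]
V = J·q̇ = [-0.1505, -0.2567, 0.3204, -0.2108, 0.1086, 0.5962]

-0.1505 -0.2567 0.3204 -0.2108 0.1086 0.5962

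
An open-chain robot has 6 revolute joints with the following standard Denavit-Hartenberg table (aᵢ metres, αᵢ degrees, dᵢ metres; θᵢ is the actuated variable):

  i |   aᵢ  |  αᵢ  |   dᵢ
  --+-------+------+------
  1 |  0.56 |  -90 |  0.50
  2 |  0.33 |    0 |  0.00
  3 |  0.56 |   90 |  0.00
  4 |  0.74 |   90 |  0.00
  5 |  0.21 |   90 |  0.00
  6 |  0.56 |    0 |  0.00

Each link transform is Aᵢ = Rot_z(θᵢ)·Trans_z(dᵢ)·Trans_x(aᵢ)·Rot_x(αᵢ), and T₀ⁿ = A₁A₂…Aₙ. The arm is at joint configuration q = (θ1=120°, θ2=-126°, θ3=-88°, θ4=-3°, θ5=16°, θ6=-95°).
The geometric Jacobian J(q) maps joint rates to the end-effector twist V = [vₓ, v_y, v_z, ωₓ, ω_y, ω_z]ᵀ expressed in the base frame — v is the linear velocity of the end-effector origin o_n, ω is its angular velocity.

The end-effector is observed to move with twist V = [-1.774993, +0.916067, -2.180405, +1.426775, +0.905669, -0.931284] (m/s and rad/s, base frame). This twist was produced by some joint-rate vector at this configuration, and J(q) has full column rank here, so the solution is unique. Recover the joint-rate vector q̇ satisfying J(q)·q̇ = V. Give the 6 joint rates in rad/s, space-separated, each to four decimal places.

o_n = [-0.0226, -0.9813, -0.0991]
J₁: ẑ×o_n = [0.9813, -0.0226, 0.0000], ω = ẑ
J2: z=[-0.8660, -0.5000, 0.0000] o=[-0.2800, 0.4850, 0.5000] → [0.2995, -0.5188, 1.3985, -0.8660, -0.5000, 0.0000]
J3: z=[-0.8660, -0.5000, 0.0000] o=[-0.1830, 0.3170, 0.7670] → [0.4330, -0.7500, 1.2045, -0.8660, -0.5000, 0.0000]
J4: z=[-0.2796, 0.4843, -0.8290] o=[0.0491, -0.0851, 0.4538] → [-1.0108, -0.0951, 0.2853, -0.2796, 0.4843, -0.8290]
J5: z=[0.8431, 0.5369, 0.0293] o=[0.3890, -0.5963, 0.0406] → [-0.0637, 0.1057, -0.1036, 0.8431, 0.5369, 0.0293]
J6: z=[0.3954, -0.6559, 0.6430] o=[0.4655, -0.7077, -0.1201] → [0.1621, -0.3222, -0.4284, 0.3954, -0.6559, 0.6430]
q̇ = J⁺·V = [-0.6740, -0.9100, -0.7740, 0.5500, -0.0000, 0.3090]

-0.6740 -0.9100 -0.7740 0.5500 -0.0000 0.3090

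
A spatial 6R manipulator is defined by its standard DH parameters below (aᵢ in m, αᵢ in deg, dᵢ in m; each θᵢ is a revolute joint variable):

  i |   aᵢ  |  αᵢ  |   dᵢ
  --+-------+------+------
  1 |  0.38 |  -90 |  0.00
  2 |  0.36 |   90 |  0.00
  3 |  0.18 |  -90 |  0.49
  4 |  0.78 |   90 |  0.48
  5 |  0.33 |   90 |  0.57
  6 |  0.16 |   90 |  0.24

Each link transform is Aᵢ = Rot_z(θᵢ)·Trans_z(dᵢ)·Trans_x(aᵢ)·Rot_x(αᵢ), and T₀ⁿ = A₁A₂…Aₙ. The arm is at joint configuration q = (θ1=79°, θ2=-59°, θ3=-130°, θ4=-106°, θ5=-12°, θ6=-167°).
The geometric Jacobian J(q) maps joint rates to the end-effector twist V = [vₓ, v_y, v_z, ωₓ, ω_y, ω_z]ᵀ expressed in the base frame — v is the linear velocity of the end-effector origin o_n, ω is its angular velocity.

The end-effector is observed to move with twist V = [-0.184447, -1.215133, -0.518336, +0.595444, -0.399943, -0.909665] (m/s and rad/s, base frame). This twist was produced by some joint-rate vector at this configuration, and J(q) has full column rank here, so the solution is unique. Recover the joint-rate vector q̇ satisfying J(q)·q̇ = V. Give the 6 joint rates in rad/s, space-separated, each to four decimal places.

o_n = [-0.3426, -0.1324, 1.3886]
J₁: ẑ×o_n = [0.1324, -0.3426, 0.0000], ω = ẑ
J2: z=[-0.9816, 0.1908, 0.0000] o=[0.0725, 0.3730, 0.0000] → [0.2650, 1.3631, 0.5753, -0.9816, 0.1908, 0.0000]
J3: z=[-0.1636, -0.8414, 0.5150] o=[0.1079, 0.5550, 0.3086] → [-0.5547, -0.0554, -0.2667, -0.1636, -0.8414, 0.5150]
J4: z=[0.7063, 0.2646, 0.6566] o=[0.1517, 0.0579, 0.4618] → [0.3702, -0.9792, -0.0036, 0.7063, 0.2646, 0.6566]
J5: z=[-0.6170, 0.6848, 0.3877] o=[0.2200, -0.3446, 1.2816] → [-0.0090, -0.1521, 0.2544, -0.6170, 0.6848, 0.3877]
J6: z=[-0.6187, -0.1177, -0.7768] o=[-0.2922, -0.1916, 1.6663] → [0.0787, -0.1326, -0.0426, -0.6187, -0.1177, -0.7768]
q̇ = J⁺·V = [-0.7710, -0.6580, 0.2740, 0.5030, -0.1350, 0.7180]

-0.7710 -0.6580 0.2740 0.5030 -0.1350 0.7180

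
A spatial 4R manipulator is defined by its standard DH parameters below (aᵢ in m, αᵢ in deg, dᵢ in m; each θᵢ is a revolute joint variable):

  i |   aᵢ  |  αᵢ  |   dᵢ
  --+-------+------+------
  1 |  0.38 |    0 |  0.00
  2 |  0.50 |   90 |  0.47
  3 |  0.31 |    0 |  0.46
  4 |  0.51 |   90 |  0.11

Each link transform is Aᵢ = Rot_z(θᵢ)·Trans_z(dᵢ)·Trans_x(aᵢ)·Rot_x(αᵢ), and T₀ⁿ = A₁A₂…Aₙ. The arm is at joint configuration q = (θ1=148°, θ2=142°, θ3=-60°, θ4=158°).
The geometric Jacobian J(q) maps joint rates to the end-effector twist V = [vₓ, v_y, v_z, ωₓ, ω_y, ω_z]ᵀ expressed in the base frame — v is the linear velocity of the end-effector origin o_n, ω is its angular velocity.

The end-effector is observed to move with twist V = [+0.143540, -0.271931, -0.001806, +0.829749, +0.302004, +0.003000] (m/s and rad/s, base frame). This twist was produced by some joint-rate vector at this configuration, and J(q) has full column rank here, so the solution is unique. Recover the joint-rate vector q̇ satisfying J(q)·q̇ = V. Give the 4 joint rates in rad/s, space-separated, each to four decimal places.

o_n = [-0.6581, -0.5424, 0.7066]
J₁: ẑ×o_n = [0.5424, -0.6581, 0.0000], ω = ẑ
J2: z=[0.0000, 0.0000, 1.0000] o=[-0.3223, 0.2014, 0.0000] → [0.7438, -0.3359, 0.0000, 0.0000, 0.0000, 1.0000]
J3: z=[-0.9397, -0.3420, 0.0000] o=[-0.1512, -0.2685, 0.4700] → [-0.0809, 0.2223, 0.0840, -0.9397, -0.3420, 0.0000]
J4: z=[-0.9397, -0.3420, 0.0000] o=[-0.5305, -0.5715, 0.2015] → [-0.1727, 0.4746, -0.0710, -0.9397, -0.3420, 0.0000]
q̇ = J⁺·V = [-0.1340, 0.1370, -0.4160, -0.4670]

-0.1340 0.1370 -0.4160 -0.4670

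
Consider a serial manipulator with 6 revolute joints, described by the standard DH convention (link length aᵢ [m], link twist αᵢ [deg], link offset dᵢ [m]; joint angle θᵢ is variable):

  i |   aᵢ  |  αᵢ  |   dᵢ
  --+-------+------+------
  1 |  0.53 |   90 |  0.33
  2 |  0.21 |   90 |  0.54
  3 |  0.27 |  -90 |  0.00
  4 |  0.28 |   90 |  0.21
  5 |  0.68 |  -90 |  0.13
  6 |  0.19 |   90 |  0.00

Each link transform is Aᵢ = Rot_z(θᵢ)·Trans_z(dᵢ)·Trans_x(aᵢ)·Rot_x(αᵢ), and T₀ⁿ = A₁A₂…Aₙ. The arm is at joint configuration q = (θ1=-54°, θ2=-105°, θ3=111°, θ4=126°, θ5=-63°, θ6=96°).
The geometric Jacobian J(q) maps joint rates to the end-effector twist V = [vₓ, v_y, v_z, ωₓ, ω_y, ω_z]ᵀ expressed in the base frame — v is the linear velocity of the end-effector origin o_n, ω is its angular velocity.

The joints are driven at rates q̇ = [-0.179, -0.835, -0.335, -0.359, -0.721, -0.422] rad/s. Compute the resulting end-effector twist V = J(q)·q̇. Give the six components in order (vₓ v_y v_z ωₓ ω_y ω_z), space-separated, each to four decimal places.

o_n = [0.0089, -0.9735, -0.3673]
J₁: ẑ×o_n = [0.9735, 0.0089, -0.0000], ω = ẑ
J2: z=[-0.8090, -0.5878, 0.0000] o=[0.3115, -0.4288, 0.3300] → [0.4099, -0.5641, 0.2628, -0.8090, -0.5878, 0.0000]
J3: z=[-0.5678, 0.7815, 0.2588] o=[-0.1573, -0.7022, 0.1272] → [-0.3162, -0.2377, 0.0241, -0.5678, 0.7815, 0.2588]
J4: z=[0.4320, 0.0152, 0.9018] o=[-0.3465, -0.8706, 0.2206] → [0.0838, 0.5745, -0.0498, 0.4320, 0.0152, 0.9018]
J5: z=[-0.2332, -0.9640, 0.1279] o=[-0.0118, -0.9418, 0.2944] → [0.6419, -0.1517, 0.0274, -0.2332, -0.9640, 0.1279]
J6: z=[0.9724, -0.2297, 0.0415] o=[-0.0349, -1.1583, -0.3628] → [-0.0066, 0.0062, 0.1898, 0.9724, -0.2297, 0.0415]
V = J·q̇ = [-0.9007, 0.4496, -0.3095, 0.4685, 1.0155, -0.6992]

-0.9007 0.4496 -0.3095 0.4685 1.0155 -0.6992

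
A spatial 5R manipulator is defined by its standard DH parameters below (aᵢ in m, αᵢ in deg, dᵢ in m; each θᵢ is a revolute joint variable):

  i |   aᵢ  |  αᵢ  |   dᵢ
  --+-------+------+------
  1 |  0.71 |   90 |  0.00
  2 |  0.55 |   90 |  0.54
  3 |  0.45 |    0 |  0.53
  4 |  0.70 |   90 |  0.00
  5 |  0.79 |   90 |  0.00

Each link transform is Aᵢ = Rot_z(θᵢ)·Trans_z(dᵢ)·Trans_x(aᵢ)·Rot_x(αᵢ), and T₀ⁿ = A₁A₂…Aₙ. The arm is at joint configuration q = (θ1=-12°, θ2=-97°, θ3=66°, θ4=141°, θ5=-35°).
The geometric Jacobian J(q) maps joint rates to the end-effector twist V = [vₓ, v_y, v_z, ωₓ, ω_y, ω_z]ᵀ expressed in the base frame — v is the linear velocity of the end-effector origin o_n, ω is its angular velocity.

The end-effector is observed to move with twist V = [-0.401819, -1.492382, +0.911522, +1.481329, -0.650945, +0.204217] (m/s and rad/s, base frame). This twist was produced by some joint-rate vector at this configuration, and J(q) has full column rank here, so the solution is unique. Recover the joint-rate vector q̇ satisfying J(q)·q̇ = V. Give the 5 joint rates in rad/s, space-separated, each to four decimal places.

o_n = [0.6050, -0.4757, 0.4732]
J₁: ẑ×o_n = [0.4757, 0.6050, -0.0000], ω = ẑ
J2: z=[-0.2079, -0.9781, 0.0000] o=[0.6945, -0.1476, 0.0000] → [-0.4628, 0.0984, -0.0194, -0.2079, -0.9781, 0.0000]
J3: z=[-0.9709, 0.2064, 0.1219] o=[0.5166, -0.6619, -0.5459] → [0.1876, 1.0001, -0.1990, -0.9709, 0.2064, 0.1219]
J4: z=[-0.9709, 0.2064, 0.1219] o=[-0.1052, -0.9500, -0.6630] → [0.1767, 1.1896, -0.6070, -0.9709, 0.2064, 0.1219]
J5: z=[-0.1311, -0.8830, 0.4506] o=[0.0352, -0.6549, -0.0439] → [-0.5374, 0.3245, 0.4796, -0.1311, -0.8830, 0.4506]
q̇ = J⁺·V = [0.1920, -0.0740, -0.6380, -0.9330, 0.4520]

0.1920 -0.0740 -0.6380 -0.9330 0.4520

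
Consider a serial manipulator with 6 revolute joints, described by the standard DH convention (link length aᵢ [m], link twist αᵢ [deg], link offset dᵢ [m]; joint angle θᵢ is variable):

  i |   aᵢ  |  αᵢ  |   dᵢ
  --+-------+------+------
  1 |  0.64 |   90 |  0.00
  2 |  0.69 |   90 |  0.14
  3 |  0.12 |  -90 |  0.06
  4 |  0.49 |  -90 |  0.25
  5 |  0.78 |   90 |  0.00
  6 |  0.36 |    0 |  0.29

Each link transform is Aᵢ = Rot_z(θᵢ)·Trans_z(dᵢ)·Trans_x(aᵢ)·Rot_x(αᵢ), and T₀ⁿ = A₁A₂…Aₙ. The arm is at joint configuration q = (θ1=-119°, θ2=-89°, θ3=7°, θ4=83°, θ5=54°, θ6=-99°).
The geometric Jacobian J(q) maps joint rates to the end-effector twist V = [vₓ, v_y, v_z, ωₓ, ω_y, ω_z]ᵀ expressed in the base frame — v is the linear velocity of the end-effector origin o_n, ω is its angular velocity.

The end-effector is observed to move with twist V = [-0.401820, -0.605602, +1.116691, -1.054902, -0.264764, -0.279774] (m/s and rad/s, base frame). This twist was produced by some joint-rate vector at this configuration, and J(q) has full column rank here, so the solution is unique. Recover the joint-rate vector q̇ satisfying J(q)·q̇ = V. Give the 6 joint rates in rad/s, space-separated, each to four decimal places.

o_n = [-0.8692, -1.4630, -1.3003]
J₁: ẑ×o_n = [1.4630, -0.8692, 0.0000], ω = ẑ
J2: z=[-0.8746, 0.4848, 0.0000] o=[-0.3103, -0.5598, 0.0000] → [-0.6304, -1.1373, 1.0609, -0.8746, 0.4848, 0.0000]
J3: z=[0.4847, 0.8745, -0.0175] o=[-0.4386, -0.5024, -0.6899] → [-0.5505, 0.3034, -0.0891, 0.4847, 0.8745, -0.0175]
J4: z=[-0.8671, 0.4831, 0.1219] o=[-0.4233, -0.4447, -0.8100] → [-0.1127, -0.4794, 1.0983, -0.8671, 0.4831, 0.1219]
J5: z=[0.0551, -0.1502, 0.9871] o=[-0.8827, -0.7466, -0.8303] → [0.7777, 0.0392, -0.0374, 0.0551, -0.1502, 0.9871]
J6: z=[-0.9102, -0.4139, -0.0122] o=[-0.5625, -1.4469, -0.9547] → [0.1428, -0.3108, -0.1123, -0.9102, -0.4139, -0.0122]
q̇ = J⁺·V = [-0.3890, 0.4360, -0.9210, 0.4990, 0.0300, -0.2240]

-0.3890 0.4360 -0.9210 0.4990 0.0300 -0.2240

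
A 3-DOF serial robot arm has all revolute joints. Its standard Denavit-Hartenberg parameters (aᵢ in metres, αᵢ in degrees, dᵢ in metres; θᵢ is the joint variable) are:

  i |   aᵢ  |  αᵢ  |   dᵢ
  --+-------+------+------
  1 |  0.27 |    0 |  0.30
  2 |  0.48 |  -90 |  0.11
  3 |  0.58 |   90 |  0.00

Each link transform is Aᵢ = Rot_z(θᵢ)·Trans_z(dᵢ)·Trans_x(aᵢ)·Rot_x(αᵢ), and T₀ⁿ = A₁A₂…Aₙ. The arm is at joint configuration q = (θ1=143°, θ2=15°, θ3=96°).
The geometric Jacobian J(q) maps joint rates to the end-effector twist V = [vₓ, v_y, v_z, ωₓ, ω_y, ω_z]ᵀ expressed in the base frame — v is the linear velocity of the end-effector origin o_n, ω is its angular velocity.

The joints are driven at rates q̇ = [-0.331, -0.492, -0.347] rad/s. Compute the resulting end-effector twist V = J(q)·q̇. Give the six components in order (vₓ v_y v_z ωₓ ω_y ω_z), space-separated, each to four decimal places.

o_n = [-0.6045, 0.3196, -0.1668]
J₁: ẑ×o_n = [-0.3196, -0.6045, 0.0000], ω = ẑ
J2: z=[0.0000, 0.0000, 1.0000] o=[-0.2156, 0.1625, 0.3000] → [-0.1571, -0.3888, 0.0000, 0.0000, 0.0000, 1.0000]
J3: z=[-0.3746, -0.9272, 0.0000] o=[-0.6607, 0.3423, 0.4100] → [0.5348, -0.2161, 0.0606, -0.3746, -0.9272, 0.0000]
V = J·q̇ = [-0.0025, 0.4664, -0.0210, 0.1300, 0.3217, -0.8230]

-0.0025 0.4664 -0.0210 0.1300 0.3217 -0.8230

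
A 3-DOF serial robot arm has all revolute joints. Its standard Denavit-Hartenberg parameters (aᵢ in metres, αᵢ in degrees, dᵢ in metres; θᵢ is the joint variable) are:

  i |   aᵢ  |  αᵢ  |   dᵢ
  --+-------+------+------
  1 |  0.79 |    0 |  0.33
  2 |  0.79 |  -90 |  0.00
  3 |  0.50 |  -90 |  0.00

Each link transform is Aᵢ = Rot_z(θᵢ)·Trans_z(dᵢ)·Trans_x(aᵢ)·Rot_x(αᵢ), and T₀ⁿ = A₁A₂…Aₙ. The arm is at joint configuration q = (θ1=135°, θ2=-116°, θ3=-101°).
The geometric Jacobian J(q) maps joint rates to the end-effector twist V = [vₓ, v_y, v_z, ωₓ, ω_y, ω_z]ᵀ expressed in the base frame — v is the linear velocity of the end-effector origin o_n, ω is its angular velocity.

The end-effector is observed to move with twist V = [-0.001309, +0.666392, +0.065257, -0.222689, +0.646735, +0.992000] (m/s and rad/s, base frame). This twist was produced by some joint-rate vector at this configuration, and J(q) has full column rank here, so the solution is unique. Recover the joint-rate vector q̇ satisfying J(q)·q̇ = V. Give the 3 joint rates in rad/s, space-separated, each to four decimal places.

0.1690 0.8230 0.6840

o_n = [0.0981, 0.7848, 0.8208]
J₁: ẑ×o_n = [-0.7848, 0.0981, 0.0000], ω = ẑ
J2: z=[0.0000, 0.0000, 1.0000] o=[-0.5586, 0.5586, 0.3300] → [-0.2261, 0.6568, 0.0000, 0.0000, 0.0000, 1.0000]
J3: z=[-0.3256, 0.9455, 0.0000] o=[0.1883, 0.8158, 0.3300] → [0.4641, 0.1598, 0.0954, -0.3256, 0.9455, 0.0000]
q̇ = J⁺·V = [0.1690, 0.8230, 0.6840]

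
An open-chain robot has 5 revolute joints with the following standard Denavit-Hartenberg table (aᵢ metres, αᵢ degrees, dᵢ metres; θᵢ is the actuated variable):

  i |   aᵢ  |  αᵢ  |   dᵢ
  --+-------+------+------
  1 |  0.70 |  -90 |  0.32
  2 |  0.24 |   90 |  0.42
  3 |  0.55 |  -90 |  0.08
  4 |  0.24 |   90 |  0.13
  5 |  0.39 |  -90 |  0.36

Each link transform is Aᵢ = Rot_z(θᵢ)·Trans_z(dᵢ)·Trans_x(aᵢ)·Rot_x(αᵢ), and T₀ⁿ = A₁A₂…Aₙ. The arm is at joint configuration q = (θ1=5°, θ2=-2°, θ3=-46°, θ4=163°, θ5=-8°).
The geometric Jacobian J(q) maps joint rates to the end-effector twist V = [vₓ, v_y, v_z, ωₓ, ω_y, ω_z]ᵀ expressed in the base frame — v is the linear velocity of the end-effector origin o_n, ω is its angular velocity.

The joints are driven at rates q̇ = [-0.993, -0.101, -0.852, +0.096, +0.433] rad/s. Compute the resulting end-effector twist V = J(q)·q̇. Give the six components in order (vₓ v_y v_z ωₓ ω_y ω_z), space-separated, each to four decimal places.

0.6322 -0.9011 0.0785 0.2113 -0.1074 -2.2528

o_n = [1.0074, 0.5218, -0.1154]
J₁: ẑ×o_n = [-0.5218, 1.0074, 0.0000], ω = ẑ
J2: z=[-0.0872, 0.9962, 0.0000] o=[0.6973, 0.0610, 0.3200] → [-0.4338, -0.0380, -0.3491, -0.0872, 0.9962, 0.0000]
J3: z=[-0.0348, -0.0030, 0.9994] o=[0.8997, 0.5003, 0.3284] → [-0.0201, 0.0923, -0.0004, -0.0348, -0.0030, 0.9994]
J4: z=[0.6556, 0.7547, 0.0251] o=[1.3117, 0.1392, 0.4217] → [-0.4149, 0.3445, 0.4805, 0.6556, 0.7547, 0.0251]
J5: z=[0.2538, -0.1889, -0.9486] o=[1.2263, 0.3881, 0.3492] → [0.2146, 0.3256, -0.0074, 0.2538, -0.1889, -0.9486]
V = J·q̇ = [0.6322, -0.9011, 0.0785, 0.2113, -0.1074, -2.2528]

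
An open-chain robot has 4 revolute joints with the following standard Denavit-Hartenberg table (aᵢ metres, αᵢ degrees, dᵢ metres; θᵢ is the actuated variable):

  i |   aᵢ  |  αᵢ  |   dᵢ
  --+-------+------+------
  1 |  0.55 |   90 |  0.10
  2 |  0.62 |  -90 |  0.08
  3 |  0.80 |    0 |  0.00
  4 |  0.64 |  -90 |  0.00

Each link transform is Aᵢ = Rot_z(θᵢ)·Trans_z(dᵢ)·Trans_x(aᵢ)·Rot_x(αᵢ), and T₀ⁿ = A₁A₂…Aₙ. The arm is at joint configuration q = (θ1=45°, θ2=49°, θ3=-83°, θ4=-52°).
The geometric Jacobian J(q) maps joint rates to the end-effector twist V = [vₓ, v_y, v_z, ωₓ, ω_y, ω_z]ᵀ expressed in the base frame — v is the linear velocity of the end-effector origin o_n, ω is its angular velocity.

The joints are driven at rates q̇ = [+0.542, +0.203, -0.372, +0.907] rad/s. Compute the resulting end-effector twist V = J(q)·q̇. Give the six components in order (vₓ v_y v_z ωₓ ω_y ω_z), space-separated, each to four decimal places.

o_n = [1.4499, -0.4262, 0.3000]
J₁: ẑ×o_n = [0.4262, 1.4499, -0.0000], ω = ẑ
J2: z=[0.7071, -0.7071, 0.0000] o=[0.3889, 0.3889, 0.1000] → [-0.1414, -0.1414, 0.1738, 0.7071, -0.7071, 0.0000]
J3: z=[-0.5337, -0.5337, 0.6561] o=[0.7331, 0.6200, 0.5679] → [0.8294, 0.3272, 0.9408, -0.5337, -0.5337, 0.6561]
J4: z=[-0.5337, -0.5337, 0.6561] o=[1.3398, 0.1037, 0.6415] → [0.5299, -0.1101, 0.3415, -0.5337, -0.5337, 0.6561]
V = J·q̇ = [0.3744, 0.5356, -0.0049, -0.1420, -0.4291, 0.8930]

0.3744 0.5356 -0.0049 -0.1420 -0.4291 0.8930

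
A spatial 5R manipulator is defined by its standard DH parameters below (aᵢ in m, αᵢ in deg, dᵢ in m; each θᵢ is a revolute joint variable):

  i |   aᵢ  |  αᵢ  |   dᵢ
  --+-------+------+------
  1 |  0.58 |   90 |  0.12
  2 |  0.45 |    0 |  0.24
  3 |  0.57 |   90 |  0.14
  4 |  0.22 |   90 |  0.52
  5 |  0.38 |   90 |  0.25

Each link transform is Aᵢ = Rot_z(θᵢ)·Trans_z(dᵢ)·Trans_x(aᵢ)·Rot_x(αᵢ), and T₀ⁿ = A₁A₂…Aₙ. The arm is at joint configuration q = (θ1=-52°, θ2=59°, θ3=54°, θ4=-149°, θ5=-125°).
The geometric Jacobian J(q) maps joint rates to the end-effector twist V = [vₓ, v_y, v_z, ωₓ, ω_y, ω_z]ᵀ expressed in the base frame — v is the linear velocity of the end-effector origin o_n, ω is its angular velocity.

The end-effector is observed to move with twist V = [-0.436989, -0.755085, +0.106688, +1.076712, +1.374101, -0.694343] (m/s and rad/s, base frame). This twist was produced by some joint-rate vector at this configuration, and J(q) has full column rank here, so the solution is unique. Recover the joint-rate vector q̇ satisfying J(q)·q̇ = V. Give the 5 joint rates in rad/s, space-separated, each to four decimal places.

-0.8160 -0.4830 -0.7520 -0.3390 -0.5360

o_n = [0.0449, -1.0210, 0.9918]
J₁: ẑ×o_n = [1.0210, 0.0449, -0.0000], ω = ẑ
J2: z=[-0.7880, -0.6157, 0.0000] o=[0.3571, -0.4570, 0.1200] → [-0.5368, 0.6870, 0.2522, -0.7880, -0.6157, 0.0000]
J3: z=[-0.7880, -0.6157, 0.0000] o=[0.3107, -0.7874, 0.5057] → [-0.2993, 0.3831, 0.0204, -0.7880, -0.6157, 0.0000]
J4: z=[0.5667, -0.7254, 0.3907] o=[0.0632, -0.6981, 1.0304] → [0.1541, 0.0147, -0.1963, 0.5667, -0.7254, 0.3907]
J5: z=[-0.5516, -0.6863, -0.4741] o=[0.4926, -1.0636, 1.0600] → [0.0670, 0.1747, -0.3308, -0.5516, -0.6863, -0.4741]
q̇ = J⁺·V = [-0.8160, -0.4830, -0.7520, -0.3390, -0.5360]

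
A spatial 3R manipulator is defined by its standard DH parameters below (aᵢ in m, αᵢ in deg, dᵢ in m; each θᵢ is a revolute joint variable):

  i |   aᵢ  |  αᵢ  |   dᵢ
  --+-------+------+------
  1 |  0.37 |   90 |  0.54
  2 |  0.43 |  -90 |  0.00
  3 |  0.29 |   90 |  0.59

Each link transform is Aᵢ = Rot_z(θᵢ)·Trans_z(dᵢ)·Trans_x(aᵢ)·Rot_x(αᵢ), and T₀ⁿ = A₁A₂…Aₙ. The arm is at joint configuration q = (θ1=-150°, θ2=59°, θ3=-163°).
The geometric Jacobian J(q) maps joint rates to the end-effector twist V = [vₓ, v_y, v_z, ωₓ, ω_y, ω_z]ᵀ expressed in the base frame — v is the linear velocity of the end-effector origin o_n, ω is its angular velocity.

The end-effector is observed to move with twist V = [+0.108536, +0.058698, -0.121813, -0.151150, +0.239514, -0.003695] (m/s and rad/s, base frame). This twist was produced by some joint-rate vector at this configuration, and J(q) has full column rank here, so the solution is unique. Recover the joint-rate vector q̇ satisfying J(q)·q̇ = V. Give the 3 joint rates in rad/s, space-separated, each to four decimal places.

0.0030 0.2830 -0.0130

o_n = [0.0071, 0.1020, 0.9747]
J₁: ẑ×o_n = [-0.1020, 0.0071, 0.0000], ω = ẑ
J2: z=[-0.5000, 0.8660, 0.0000] o=[-0.3204, -0.1850, 0.5400] → [0.3765, 0.2174, -0.4271, -0.5000, 0.8660, 0.0000]
J3: z=[0.7423, 0.4286, 0.5150] o=[-0.5122, -0.2957, 0.9086] → [-0.1765, 0.2183, 0.0727, 0.7423, 0.4286, 0.5150]
q̇ = J⁺·V = [0.0030, 0.2830, -0.0130]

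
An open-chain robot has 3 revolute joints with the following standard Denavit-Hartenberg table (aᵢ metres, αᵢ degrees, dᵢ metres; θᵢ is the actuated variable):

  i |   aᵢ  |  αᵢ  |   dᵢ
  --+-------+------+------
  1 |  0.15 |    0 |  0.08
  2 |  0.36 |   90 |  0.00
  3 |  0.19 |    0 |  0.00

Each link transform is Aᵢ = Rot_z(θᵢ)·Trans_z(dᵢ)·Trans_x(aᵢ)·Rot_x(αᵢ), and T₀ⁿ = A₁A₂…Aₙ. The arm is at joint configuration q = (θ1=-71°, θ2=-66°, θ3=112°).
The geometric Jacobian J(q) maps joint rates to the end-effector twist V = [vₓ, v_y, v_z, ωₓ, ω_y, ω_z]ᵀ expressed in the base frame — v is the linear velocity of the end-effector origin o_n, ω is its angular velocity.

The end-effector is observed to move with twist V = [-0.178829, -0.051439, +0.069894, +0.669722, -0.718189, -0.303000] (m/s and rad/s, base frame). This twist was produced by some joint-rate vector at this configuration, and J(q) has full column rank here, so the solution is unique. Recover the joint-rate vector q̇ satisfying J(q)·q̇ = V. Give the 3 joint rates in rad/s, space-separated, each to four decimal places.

o_n = [-0.1624, -0.3388, 0.2562]
J₁: ẑ×o_n = [0.3388, -0.1624, 0.0000], ω = ẑ
J2: z=[0.0000, 0.0000, 1.0000] o=[0.0488, -0.1418, 0.0800] → [0.1970, -0.2112, 0.0000, 0.0000, 0.0000, 1.0000]
J3: z=[-0.6820, 0.7314, 0.0000] o=[-0.2145, -0.3873, 0.0800] → [0.1288, 0.1201, -0.0712, -0.6820, 0.7314, 0.0000]
q̇ = J⁺·V = [0.0520, -0.3550, -0.9820]

0.0520 -0.3550 -0.9820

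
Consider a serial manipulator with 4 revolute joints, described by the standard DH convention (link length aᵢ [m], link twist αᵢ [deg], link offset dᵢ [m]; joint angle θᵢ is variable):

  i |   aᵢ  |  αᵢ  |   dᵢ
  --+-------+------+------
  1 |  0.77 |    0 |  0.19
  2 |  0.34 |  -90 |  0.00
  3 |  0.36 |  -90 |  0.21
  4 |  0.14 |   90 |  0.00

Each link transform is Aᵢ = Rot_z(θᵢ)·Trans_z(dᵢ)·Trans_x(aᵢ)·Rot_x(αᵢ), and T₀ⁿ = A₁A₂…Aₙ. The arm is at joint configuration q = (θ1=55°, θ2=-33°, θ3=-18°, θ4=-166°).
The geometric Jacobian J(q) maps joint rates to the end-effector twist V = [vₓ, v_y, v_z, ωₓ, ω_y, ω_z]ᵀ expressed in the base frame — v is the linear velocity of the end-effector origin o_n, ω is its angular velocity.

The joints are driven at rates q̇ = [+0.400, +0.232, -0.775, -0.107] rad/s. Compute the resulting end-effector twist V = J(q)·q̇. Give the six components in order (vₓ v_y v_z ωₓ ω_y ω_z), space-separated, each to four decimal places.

o_n = [0.8632, 1.0641, 0.2593]
J₁: ẑ×o_n = [-1.0641, 0.8632, 0.0000], ω = ẑ
J2: z=[0.0000, 0.0000, 1.0000] o=[0.4417, 0.6307, 0.1900] → [-0.4333, 0.4216, 0.0000, 0.0000, 0.0000, 1.0000]
J3: z=[-0.3746, 0.9272, 0.0000] o=[0.7569, 0.7581, 0.1900] → [0.0642, 0.0259, -0.2132, -0.3746, 0.9272, 0.0000]
J4: z=[0.2865, 0.1158, -0.9511] o=[0.9957, 1.0811, 0.3012] → [-0.0210, 0.1380, 0.0105, 0.2865, 0.1158, -0.9511]
V = J·q̇ = [-0.5737, 0.4082, 0.1641, 0.2597, -0.7310, 0.7338]

-0.5737 0.4082 0.1641 0.2597 -0.7310 0.7338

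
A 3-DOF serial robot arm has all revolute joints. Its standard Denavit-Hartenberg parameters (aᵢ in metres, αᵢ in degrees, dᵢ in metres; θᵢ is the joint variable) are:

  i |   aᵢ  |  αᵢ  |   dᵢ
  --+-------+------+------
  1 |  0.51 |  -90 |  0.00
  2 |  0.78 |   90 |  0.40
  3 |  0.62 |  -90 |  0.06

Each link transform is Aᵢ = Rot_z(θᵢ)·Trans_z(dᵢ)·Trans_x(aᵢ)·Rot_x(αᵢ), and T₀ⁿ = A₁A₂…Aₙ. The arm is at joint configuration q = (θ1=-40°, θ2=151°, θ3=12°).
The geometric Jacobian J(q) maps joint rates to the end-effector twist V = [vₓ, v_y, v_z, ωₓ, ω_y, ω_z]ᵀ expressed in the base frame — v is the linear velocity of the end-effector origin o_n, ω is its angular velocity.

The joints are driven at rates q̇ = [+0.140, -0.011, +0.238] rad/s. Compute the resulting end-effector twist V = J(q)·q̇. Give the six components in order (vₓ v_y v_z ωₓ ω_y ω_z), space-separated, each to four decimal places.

o_n = [-0.1760, 0.8381, -0.7246]
J₁: ẑ×o_n = [-0.8381, -0.1760, 0.0000], ω = ẑ
J2: z=[0.6428, 0.7660, 0.0000] o=[0.3907, -0.3278, 0.0000] → [-0.5551, 0.4658, 1.1835, 0.6428, 0.7660, 0.0000]
J3: z=[0.3714, -0.3116, -0.8746] o=[0.1252, 0.4171, -0.3782] → [0.4762, 0.3921, 0.0625, 0.3714, -0.3116, -0.8746]
V = J·q̇ = [0.0021, 0.0636, 0.0019, 0.0813, -0.0826, -0.0682]

0.0021 0.0636 0.0019 0.0813 -0.0826 -0.0682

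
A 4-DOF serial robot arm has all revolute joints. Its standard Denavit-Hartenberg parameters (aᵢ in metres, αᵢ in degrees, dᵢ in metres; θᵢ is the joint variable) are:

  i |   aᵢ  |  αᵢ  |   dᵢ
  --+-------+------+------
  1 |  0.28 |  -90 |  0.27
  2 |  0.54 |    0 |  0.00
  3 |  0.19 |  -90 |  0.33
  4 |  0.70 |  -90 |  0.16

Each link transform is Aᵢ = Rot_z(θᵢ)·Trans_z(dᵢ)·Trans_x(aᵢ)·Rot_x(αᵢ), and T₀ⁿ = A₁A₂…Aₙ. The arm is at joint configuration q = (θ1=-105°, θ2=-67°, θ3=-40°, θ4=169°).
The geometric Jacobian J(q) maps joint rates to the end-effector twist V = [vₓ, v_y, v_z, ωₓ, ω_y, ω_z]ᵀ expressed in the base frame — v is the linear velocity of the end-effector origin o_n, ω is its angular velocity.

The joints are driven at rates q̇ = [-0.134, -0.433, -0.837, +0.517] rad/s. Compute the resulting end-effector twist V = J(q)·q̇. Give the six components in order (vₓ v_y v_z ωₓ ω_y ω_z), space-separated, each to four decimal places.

o_n = [-0.0146, -0.8133, 0.3384]
J₁: ẑ×o_n = [0.8133, -0.0146, 0.0000], ω = ẑ
J2: z=[0.9659, -0.2588, 0.0000] o=[-0.0725, -0.2705, 0.2700] → [-0.0177, -0.0661, -0.5094, 0.9659, -0.2588, 0.0000]
J3: z=[0.9659, -0.2588, 0.0000] o=[-0.1271, -0.4743, 0.7671] → [0.1109, 0.4140, -0.2984, 0.9659, -0.2588, 0.0000]
J4: z=[-0.2475, -0.9237, 0.2924] o=[0.2061, -0.5060, 0.9488] → [0.6536, -0.2156, -0.1277, -0.2475, -0.9237, 0.2924]
V = J·q̇ = [0.1438, -0.4274, 0.4042, -1.3547, -0.1489, 0.0172]

0.1438 -0.4274 0.4042 -1.3547 -0.1489 0.0172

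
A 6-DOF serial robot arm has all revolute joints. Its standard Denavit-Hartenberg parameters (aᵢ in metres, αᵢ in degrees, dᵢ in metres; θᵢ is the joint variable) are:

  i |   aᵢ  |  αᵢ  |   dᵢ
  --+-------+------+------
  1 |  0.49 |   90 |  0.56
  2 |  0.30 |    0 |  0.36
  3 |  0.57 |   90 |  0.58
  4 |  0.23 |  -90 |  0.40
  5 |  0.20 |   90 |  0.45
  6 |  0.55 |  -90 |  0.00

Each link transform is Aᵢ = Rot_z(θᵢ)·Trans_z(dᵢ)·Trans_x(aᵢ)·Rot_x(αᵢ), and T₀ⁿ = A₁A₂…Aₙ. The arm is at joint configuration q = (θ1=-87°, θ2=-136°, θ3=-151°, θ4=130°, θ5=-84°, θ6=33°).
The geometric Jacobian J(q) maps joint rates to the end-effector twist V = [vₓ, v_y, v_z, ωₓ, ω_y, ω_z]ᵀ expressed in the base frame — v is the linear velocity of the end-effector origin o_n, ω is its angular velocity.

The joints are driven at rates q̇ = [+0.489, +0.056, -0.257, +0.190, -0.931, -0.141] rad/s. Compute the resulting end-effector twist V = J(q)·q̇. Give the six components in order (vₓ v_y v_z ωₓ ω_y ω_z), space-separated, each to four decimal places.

1.1942 -0.4305 0.2323 -0.4859 -0.3757 1.0336

o_n = [-0.6221, -1.2625, -0.1455]
J₁: ẑ×o_n = [1.2625, -0.6221, 0.0000], ω = ẑ
J2: z=[-0.9986, -0.0523, 0.0000] o=[0.0256, -0.4893, 0.5600] → [0.0369, -0.7045, 0.7382, -0.9986, -0.0523, 0.0000]
J3: z=[-0.9986, -0.0523, 0.0000] o=[-0.3452, -0.2927, 0.3516] → [0.0260, -0.4964, 0.9540, -0.9986, -0.0523, 0.0000]
J4: z=[0.0500, -0.9550, -0.2924] o=[-0.9156, -0.4894, 0.8967] → [0.7693, -0.0337, 0.2416, 0.0500, -0.9550, -0.2924]
J5: z=[0.6302, 0.2573, -0.7326] o=[-1.0738, -0.8375, 0.6384] → [-0.5130, 0.1631, -0.3840, 0.6302, 0.2573, -0.7326]
J6: z=[0.7758, -0.2466, 0.5808] o=[-0.7965, -0.9086, 0.2377] → [0.3000, 0.3986, -0.2316, 0.7758, -0.2466, 0.5808]
V = J·q̇ = [1.1942, -0.4305, 0.2323, -0.4859, -0.3757, 1.0336]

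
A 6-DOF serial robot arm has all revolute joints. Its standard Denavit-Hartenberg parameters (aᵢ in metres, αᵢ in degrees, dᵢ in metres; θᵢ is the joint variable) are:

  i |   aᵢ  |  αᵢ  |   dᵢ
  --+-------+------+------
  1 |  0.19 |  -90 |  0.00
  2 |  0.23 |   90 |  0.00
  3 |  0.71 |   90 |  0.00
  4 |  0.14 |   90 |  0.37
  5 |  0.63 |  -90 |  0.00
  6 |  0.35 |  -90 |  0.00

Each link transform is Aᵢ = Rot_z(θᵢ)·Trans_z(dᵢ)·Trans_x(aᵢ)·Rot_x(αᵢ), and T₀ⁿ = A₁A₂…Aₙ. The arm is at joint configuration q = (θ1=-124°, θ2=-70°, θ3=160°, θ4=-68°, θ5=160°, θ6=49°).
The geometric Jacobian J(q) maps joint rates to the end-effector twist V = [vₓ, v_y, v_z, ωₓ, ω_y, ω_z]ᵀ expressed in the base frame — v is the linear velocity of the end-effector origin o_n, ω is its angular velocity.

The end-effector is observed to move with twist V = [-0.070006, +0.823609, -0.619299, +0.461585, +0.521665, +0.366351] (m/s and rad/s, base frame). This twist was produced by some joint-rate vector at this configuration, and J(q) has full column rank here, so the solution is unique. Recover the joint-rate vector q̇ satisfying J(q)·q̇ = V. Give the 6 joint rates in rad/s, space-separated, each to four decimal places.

o_n = [1.0275, -0.0236, 0.0528]
J₁: ẑ×o_n = [0.0236, 1.0275, -0.0000], ω = ẑ
J2: z=[0.8290, -0.5592, 0.0000] o=[-0.1062, -0.1575, 0.0000] → [-0.0295, -0.0438, 0.7450, 0.8290, -0.5592, 0.0000]
J3: z=[0.5255, 0.7790, 0.3420] o=[-0.1502, -0.2227, 0.2161] → [-0.1953, 0.4886, -0.8128, 0.5255, 0.7790, 0.3420]
J4: z=[0.7136, -0.6224, 0.3214] o=[0.1787, -0.1693, -0.4108] → [-0.3354, -0.0581, 0.6323, 0.7136, -0.6224, 0.3214]
J5: z=[-0.6264, -0.3616, 0.6906] o=[0.3988, -0.4968, -0.3826] → [-0.4842, 0.7069, -0.0691, -0.6264, -0.3616, 0.6906]
J6: z=[-0.5633, 0.8223, -0.0804] o=[0.7383, -0.2200, 0.0702] → [0.0015, -0.0330, -0.3484, -0.5633, 0.8223, -0.0804]
q̇ = J⁺·V = [0.0830, 0.9580, 0.9350, -0.9520, 0.3720, -0.1570]

0.0830 0.9580 0.9350 -0.9520 0.3720 -0.1570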